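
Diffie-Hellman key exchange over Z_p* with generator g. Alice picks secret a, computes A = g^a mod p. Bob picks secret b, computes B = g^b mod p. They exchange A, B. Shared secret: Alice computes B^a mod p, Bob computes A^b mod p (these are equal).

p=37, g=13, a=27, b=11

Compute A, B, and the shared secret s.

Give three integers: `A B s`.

A = 13^27 mod 37  (bits of 27 = 11011)
  bit 0 = 1: r = r^2 * 13 mod 37 = 1^2 * 13 = 1*13 = 13
  bit 1 = 1: r = r^2 * 13 mod 37 = 13^2 * 13 = 21*13 = 14
  bit 2 = 0: r = r^2 mod 37 = 14^2 = 11
  bit 3 = 1: r = r^2 * 13 mod 37 = 11^2 * 13 = 10*13 = 19
  bit 4 = 1: r = r^2 * 13 mod 37 = 19^2 * 13 = 28*13 = 31
  -> A = 31
B = 13^11 mod 37  (bits of 11 = 1011)
  bit 0 = 1: r = r^2 * 13 mod 37 = 1^2 * 13 = 1*13 = 13
  bit 1 = 0: r = r^2 mod 37 = 13^2 = 21
  bit 2 = 1: r = r^2 * 13 mod 37 = 21^2 * 13 = 34*13 = 35
  bit 3 = 1: r = r^2 * 13 mod 37 = 35^2 * 13 = 4*13 = 15
  -> B = 15
s = B^a = 15^27 mod 37  (bits of 27 = 11011)
  bit 0 = 1: r = r^2 * 15 mod 37 = 1^2 * 15 = 1*15 = 15
  bit 1 = 1: r = r^2 * 15 mod 37 = 15^2 * 15 = 3*15 = 8
  bit 2 = 0: r = r^2 mod 37 = 8^2 = 27
  bit 3 = 1: r = r^2 * 15 mod 37 = 27^2 * 15 = 26*15 = 20
  bit 4 = 1: r = r^2 * 15 mod 37 = 20^2 * 15 = 30*15 = 6
  -> s = B^a = 6

Answer: 31 15 6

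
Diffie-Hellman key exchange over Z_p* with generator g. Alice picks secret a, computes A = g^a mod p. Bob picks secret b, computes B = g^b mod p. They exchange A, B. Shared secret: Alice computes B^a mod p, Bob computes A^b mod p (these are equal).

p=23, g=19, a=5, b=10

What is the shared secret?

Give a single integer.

A = 19^5 mod 23  (bits of 5 = 101)
  bit 0 = 1: r = r^2 * 19 mod 23 = 1^2 * 19 = 1*19 = 19
  bit 1 = 0: r = r^2 mod 23 = 19^2 = 16
  bit 2 = 1: r = r^2 * 19 mod 23 = 16^2 * 19 = 3*19 = 11
  -> A = 11
B = 19^10 mod 23  (bits of 10 = 1010)
  bit 0 = 1: r = r^2 * 19 mod 23 = 1^2 * 19 = 1*19 = 19
  bit 1 = 0: r = r^2 mod 23 = 19^2 = 16
  bit 2 = 1: r = r^2 * 19 mod 23 = 16^2 * 19 = 3*19 = 11
  bit 3 = 0: r = r^2 mod 23 = 11^2 = 6
  -> B = 6
s = B^a = 6^5 mod 23  (bits of 5 = 101)
  bit 0 = 1: r = r^2 * 6 mod 23 = 1^2 * 6 = 1*6 = 6
  bit 1 = 0: r = r^2 mod 23 = 6^2 = 13
  bit 2 = 1: r = r^2 * 6 mod 23 = 13^2 * 6 = 8*6 = 2
  -> s = B^a = 2

Answer: 2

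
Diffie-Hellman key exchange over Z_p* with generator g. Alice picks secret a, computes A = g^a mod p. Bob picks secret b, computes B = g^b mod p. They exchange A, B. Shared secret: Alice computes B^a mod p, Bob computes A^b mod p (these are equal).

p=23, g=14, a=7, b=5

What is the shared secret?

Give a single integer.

A = 14^7 mod 23  (bits of 7 = 111)
  bit 0 = 1: r = r^2 * 14 mod 23 = 1^2 * 14 = 1*14 = 14
  bit 1 = 1: r = r^2 * 14 mod 23 = 14^2 * 14 = 12*14 = 7
  bit 2 = 1: r = r^2 * 14 mod 23 = 7^2 * 14 = 3*14 = 19
  -> A = 19
B = 14^5 mod 23  (bits of 5 = 101)
  bit 0 = 1: r = r^2 * 14 mod 23 = 1^2 * 14 = 1*14 = 14
  bit 1 = 0: r = r^2 mod 23 = 14^2 = 12
  bit 2 = 1: r = r^2 * 14 mod 23 = 12^2 * 14 = 6*14 = 15
  -> B = 15
s = B^a = 15^7 mod 23  (bits of 7 = 111)
  bit 0 = 1: r = r^2 * 15 mod 23 = 1^2 * 15 = 1*15 = 15
  bit 1 = 1: r = r^2 * 15 mod 23 = 15^2 * 15 = 18*15 = 17
  bit 2 = 1: r = r^2 * 15 mod 23 = 17^2 * 15 = 13*15 = 11
  -> s = B^a = 11

Answer: 11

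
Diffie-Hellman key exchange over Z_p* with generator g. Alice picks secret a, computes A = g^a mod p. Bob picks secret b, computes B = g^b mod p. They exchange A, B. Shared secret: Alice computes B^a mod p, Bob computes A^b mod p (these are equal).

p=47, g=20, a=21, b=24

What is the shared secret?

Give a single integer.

Answer: 2

Derivation:
A = 20^21 mod 47  (bits of 21 = 10101)
  bit 0 = 1: r = r^2 * 20 mod 47 = 1^2 * 20 = 1*20 = 20
  bit 1 = 0: r = r^2 mod 47 = 20^2 = 24
  bit 2 = 1: r = r^2 * 20 mod 47 = 24^2 * 20 = 12*20 = 5
  bit 3 = 0: r = r^2 mod 47 = 5^2 = 25
  bit 4 = 1: r = r^2 * 20 mod 47 = 25^2 * 20 = 14*20 = 45
  -> A = 45
B = 20^24 mod 47  (bits of 24 = 11000)
  bit 0 = 1: r = r^2 * 20 mod 47 = 1^2 * 20 = 1*20 = 20
  bit 1 = 1: r = r^2 * 20 mod 47 = 20^2 * 20 = 24*20 = 10
  bit 2 = 0: r = r^2 mod 47 = 10^2 = 6
  bit 3 = 0: r = r^2 mod 47 = 6^2 = 36
  bit 4 = 0: r = r^2 mod 47 = 36^2 = 27
  -> B = 27
s = B^a = 27^21 mod 47  (bits of 21 = 10101)
  bit 0 = 1: r = r^2 * 27 mod 47 = 1^2 * 27 = 1*27 = 27
  bit 1 = 0: r = r^2 mod 47 = 27^2 = 24
  bit 2 = 1: r = r^2 * 27 mod 47 = 24^2 * 27 = 12*27 = 42
  bit 3 = 0: r = r^2 mod 47 = 42^2 = 25
  bit 4 = 1: r = r^2 * 27 mod 47 = 25^2 * 27 = 14*27 = 2
  -> s = B^a = 2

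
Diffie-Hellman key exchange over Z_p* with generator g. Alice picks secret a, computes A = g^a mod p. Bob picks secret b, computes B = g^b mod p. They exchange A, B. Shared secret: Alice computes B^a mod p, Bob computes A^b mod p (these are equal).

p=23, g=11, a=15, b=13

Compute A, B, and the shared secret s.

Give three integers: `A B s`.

Answer: 10 17 15

Derivation:
A = 11^15 mod 23  (bits of 15 = 1111)
  bit 0 = 1: r = r^2 * 11 mod 23 = 1^2 * 11 = 1*11 = 11
  bit 1 = 1: r = r^2 * 11 mod 23 = 11^2 * 11 = 6*11 = 20
  bit 2 = 1: r = r^2 * 11 mod 23 = 20^2 * 11 = 9*11 = 7
  bit 3 = 1: r = r^2 * 11 mod 23 = 7^2 * 11 = 3*11 = 10
  -> A = 10
B = 11^13 mod 23  (bits of 13 = 1101)
  bit 0 = 1: r = r^2 * 11 mod 23 = 1^2 * 11 = 1*11 = 11
  bit 1 = 1: r = r^2 * 11 mod 23 = 11^2 * 11 = 6*11 = 20
  bit 2 = 0: r = r^2 mod 23 = 20^2 = 9
  bit 3 = 1: r = r^2 * 11 mod 23 = 9^2 * 11 = 12*11 = 17
  -> B = 17
s = B^a = 17^15 mod 23  (bits of 15 = 1111)
  bit 0 = 1: r = r^2 * 17 mod 23 = 1^2 * 17 = 1*17 = 17
  bit 1 = 1: r = r^2 * 17 mod 23 = 17^2 * 17 = 13*17 = 14
  bit 2 = 1: r = r^2 * 17 mod 23 = 14^2 * 17 = 12*17 = 20
  bit 3 = 1: r = r^2 * 17 mod 23 = 20^2 * 17 = 9*17 = 15
  -> s = B^a = 15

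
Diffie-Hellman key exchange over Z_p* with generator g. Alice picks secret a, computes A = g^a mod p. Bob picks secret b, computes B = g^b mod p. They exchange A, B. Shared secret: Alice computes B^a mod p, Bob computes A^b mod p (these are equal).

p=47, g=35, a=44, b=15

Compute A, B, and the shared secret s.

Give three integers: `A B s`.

Answer: 16 29 28

Derivation:
A = 35^44 mod 47  (bits of 44 = 101100)
  bit 0 = 1: r = r^2 * 35 mod 47 = 1^2 * 35 = 1*35 = 35
  bit 1 = 0: r = r^2 mod 47 = 35^2 = 3
  bit 2 = 1: r = r^2 * 35 mod 47 = 3^2 * 35 = 9*35 = 33
  bit 3 = 1: r = r^2 * 35 mod 47 = 33^2 * 35 = 8*35 = 45
  bit 4 = 0: r = r^2 mod 47 = 45^2 = 4
  bit 5 = 0: r = r^2 mod 47 = 4^2 = 16
  -> A = 16
B = 35^15 mod 47  (bits of 15 = 1111)
  bit 0 = 1: r = r^2 * 35 mod 47 = 1^2 * 35 = 1*35 = 35
  bit 1 = 1: r = r^2 * 35 mod 47 = 35^2 * 35 = 3*35 = 11
  bit 2 = 1: r = r^2 * 35 mod 47 = 11^2 * 35 = 27*35 = 5
  bit 3 = 1: r = r^2 * 35 mod 47 = 5^2 * 35 = 25*35 = 29
  -> B = 29
s = B^a = 29^44 mod 47  (bits of 44 = 101100)
  bit 0 = 1: r = r^2 * 29 mod 47 = 1^2 * 29 = 1*29 = 29
  bit 1 = 0: r = r^2 mod 47 = 29^2 = 42
  bit 2 = 1: r = r^2 * 29 mod 47 = 42^2 * 29 = 25*29 = 20
  bit 3 = 1: r = r^2 * 29 mod 47 = 20^2 * 29 = 24*29 = 38
  bit 4 = 0: r = r^2 mod 47 = 38^2 = 34
  bit 5 = 0: r = r^2 mod 47 = 34^2 = 28
  -> s = B^a = 28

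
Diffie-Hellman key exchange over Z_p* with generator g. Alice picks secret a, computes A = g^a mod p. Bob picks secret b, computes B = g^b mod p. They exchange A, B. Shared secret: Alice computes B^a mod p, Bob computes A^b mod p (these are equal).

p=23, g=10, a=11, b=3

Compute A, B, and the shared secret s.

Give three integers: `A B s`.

Answer: 22 11 22

Derivation:
A = 10^11 mod 23  (bits of 11 = 1011)
  bit 0 = 1: r = r^2 * 10 mod 23 = 1^2 * 10 = 1*10 = 10
  bit 1 = 0: r = r^2 mod 23 = 10^2 = 8
  bit 2 = 1: r = r^2 * 10 mod 23 = 8^2 * 10 = 18*10 = 19
  bit 3 = 1: r = r^2 * 10 mod 23 = 19^2 * 10 = 16*10 = 22
  -> A = 22
B = 10^3 mod 23  (bits of 3 = 11)
  bit 0 = 1: r = r^2 * 10 mod 23 = 1^2 * 10 = 1*10 = 10
  bit 1 = 1: r = r^2 * 10 mod 23 = 10^2 * 10 = 8*10 = 11
  -> B = 11
s = B^a = 11^11 mod 23  (bits of 11 = 1011)
  bit 0 = 1: r = r^2 * 11 mod 23 = 1^2 * 11 = 1*11 = 11
  bit 1 = 0: r = r^2 mod 23 = 11^2 = 6
  bit 2 = 1: r = r^2 * 11 mod 23 = 6^2 * 11 = 13*11 = 5
  bit 3 = 1: r = r^2 * 11 mod 23 = 5^2 * 11 = 2*11 = 22
  -> s = B^a = 22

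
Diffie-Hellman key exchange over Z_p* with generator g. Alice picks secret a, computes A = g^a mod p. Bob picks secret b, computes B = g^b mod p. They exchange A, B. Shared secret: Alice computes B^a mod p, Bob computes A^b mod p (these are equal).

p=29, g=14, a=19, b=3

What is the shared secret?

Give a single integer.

A = 14^19 mod 29  (bits of 19 = 10011)
  bit 0 = 1: r = r^2 * 14 mod 29 = 1^2 * 14 = 1*14 = 14
  bit 1 = 0: r = r^2 mod 29 = 14^2 = 22
  bit 2 = 0: r = r^2 mod 29 = 22^2 = 20
  bit 3 = 1: r = r^2 * 14 mod 29 = 20^2 * 14 = 23*14 = 3
  bit 4 = 1: r = r^2 * 14 mod 29 = 3^2 * 14 = 9*14 = 10
  -> A = 10
B = 14^3 mod 29  (bits of 3 = 11)
  bit 0 = 1: r = r^2 * 14 mod 29 = 1^2 * 14 = 1*14 = 14
  bit 1 = 1: r = r^2 * 14 mod 29 = 14^2 * 14 = 22*14 = 18
  -> B = 18
s = B^a = 18^19 mod 29  (bits of 19 = 10011)
  bit 0 = 1: r = r^2 * 18 mod 29 = 1^2 * 18 = 1*18 = 18
  bit 1 = 0: r = r^2 mod 29 = 18^2 = 5
  bit 2 = 0: r = r^2 mod 29 = 5^2 = 25
  bit 3 = 1: r = r^2 * 18 mod 29 = 25^2 * 18 = 16*18 = 27
  bit 4 = 1: r = r^2 * 18 mod 29 = 27^2 * 18 = 4*18 = 14
  -> s = B^a = 14

Answer: 14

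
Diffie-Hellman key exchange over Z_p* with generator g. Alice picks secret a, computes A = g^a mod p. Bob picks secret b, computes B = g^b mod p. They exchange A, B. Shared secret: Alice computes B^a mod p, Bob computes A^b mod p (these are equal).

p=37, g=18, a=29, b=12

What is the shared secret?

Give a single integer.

A = 18^29 mod 37  (bits of 29 = 11101)
  bit 0 = 1: r = r^2 * 18 mod 37 = 1^2 * 18 = 1*18 = 18
  bit 1 = 1: r = r^2 * 18 mod 37 = 18^2 * 18 = 28*18 = 23
  bit 2 = 1: r = r^2 * 18 mod 37 = 23^2 * 18 = 11*18 = 13
  bit 3 = 0: r = r^2 mod 37 = 13^2 = 21
  bit 4 = 1: r = r^2 * 18 mod 37 = 21^2 * 18 = 34*18 = 20
  -> A = 20
B = 18^12 mod 37  (bits of 12 = 1100)
  bit 0 = 1: r = r^2 * 18 mod 37 = 1^2 * 18 = 1*18 = 18
  bit 1 = 1: r = r^2 * 18 mod 37 = 18^2 * 18 = 28*18 = 23
  bit 2 = 0: r = r^2 mod 37 = 23^2 = 11
  bit 3 = 0: r = r^2 mod 37 = 11^2 = 10
  -> B = 10
s = B^a = 10^29 mod 37  (bits of 29 = 11101)
  bit 0 = 1: r = r^2 * 10 mod 37 = 1^2 * 10 = 1*10 = 10
  bit 1 = 1: r = r^2 * 10 mod 37 = 10^2 * 10 = 26*10 = 1
  bit 2 = 1: r = r^2 * 10 mod 37 = 1^2 * 10 = 1*10 = 10
  bit 3 = 0: r = r^2 mod 37 = 10^2 = 26
  bit 4 = 1: r = r^2 * 10 mod 37 = 26^2 * 10 = 10*10 = 26
  -> s = B^a = 26

Answer: 26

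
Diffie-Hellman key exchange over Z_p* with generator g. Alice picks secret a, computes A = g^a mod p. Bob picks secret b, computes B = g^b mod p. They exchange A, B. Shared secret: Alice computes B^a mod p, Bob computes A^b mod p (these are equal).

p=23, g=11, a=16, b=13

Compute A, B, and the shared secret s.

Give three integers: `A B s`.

Answer: 18 17 2

Derivation:
A = 11^16 mod 23  (bits of 16 = 10000)
  bit 0 = 1: r = r^2 * 11 mod 23 = 1^2 * 11 = 1*11 = 11
  bit 1 = 0: r = r^2 mod 23 = 11^2 = 6
  bit 2 = 0: r = r^2 mod 23 = 6^2 = 13
  bit 3 = 0: r = r^2 mod 23 = 13^2 = 8
  bit 4 = 0: r = r^2 mod 23 = 8^2 = 18
  -> A = 18
B = 11^13 mod 23  (bits of 13 = 1101)
  bit 0 = 1: r = r^2 * 11 mod 23 = 1^2 * 11 = 1*11 = 11
  bit 1 = 1: r = r^2 * 11 mod 23 = 11^2 * 11 = 6*11 = 20
  bit 2 = 0: r = r^2 mod 23 = 20^2 = 9
  bit 3 = 1: r = r^2 * 11 mod 23 = 9^2 * 11 = 12*11 = 17
  -> B = 17
s = B^a = 17^16 mod 23  (bits of 16 = 10000)
  bit 0 = 1: r = r^2 * 17 mod 23 = 1^2 * 17 = 1*17 = 17
  bit 1 = 0: r = r^2 mod 23 = 17^2 = 13
  bit 2 = 0: r = r^2 mod 23 = 13^2 = 8
  bit 3 = 0: r = r^2 mod 23 = 8^2 = 18
  bit 4 = 0: r = r^2 mod 23 = 18^2 = 2
  -> s = B^a = 2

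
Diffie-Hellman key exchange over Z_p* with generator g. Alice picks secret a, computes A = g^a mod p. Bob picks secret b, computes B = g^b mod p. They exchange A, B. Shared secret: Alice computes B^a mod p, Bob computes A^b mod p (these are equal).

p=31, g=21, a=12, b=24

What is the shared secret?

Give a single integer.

A = 21^12 mod 31  (bits of 12 = 1100)
  bit 0 = 1: r = r^2 * 21 mod 31 = 1^2 * 21 = 1*21 = 21
  bit 1 = 1: r = r^2 * 21 mod 31 = 21^2 * 21 = 7*21 = 23
  bit 2 = 0: r = r^2 mod 31 = 23^2 = 2
  bit 3 = 0: r = r^2 mod 31 = 2^2 = 4
  -> A = 4
B = 21^24 mod 31  (bits of 24 = 11000)
  bit 0 = 1: r = r^2 * 21 mod 31 = 1^2 * 21 = 1*21 = 21
  bit 1 = 1: r = r^2 * 21 mod 31 = 21^2 * 21 = 7*21 = 23
  bit 2 = 0: r = r^2 mod 31 = 23^2 = 2
  bit 3 = 0: r = r^2 mod 31 = 2^2 = 4
  bit 4 = 0: r = r^2 mod 31 = 4^2 = 16
  -> B = 16
s = B^a = 16^12 mod 31  (bits of 12 = 1100)
  bit 0 = 1: r = r^2 * 16 mod 31 = 1^2 * 16 = 1*16 = 16
  bit 1 = 1: r = r^2 * 16 mod 31 = 16^2 * 16 = 8*16 = 4
  bit 2 = 0: r = r^2 mod 31 = 4^2 = 16
  bit 3 = 0: r = r^2 mod 31 = 16^2 = 8
  -> s = B^a = 8

Answer: 8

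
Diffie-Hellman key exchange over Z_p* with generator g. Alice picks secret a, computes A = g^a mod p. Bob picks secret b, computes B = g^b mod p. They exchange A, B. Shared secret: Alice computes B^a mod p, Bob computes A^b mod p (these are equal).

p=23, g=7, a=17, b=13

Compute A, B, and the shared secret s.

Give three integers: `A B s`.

A = 7^17 mod 23  (bits of 17 = 10001)
  bit 0 = 1: r = r^2 * 7 mod 23 = 1^2 * 7 = 1*7 = 7
  bit 1 = 0: r = r^2 mod 23 = 7^2 = 3
  bit 2 = 0: r = r^2 mod 23 = 3^2 = 9
  bit 3 = 0: r = r^2 mod 23 = 9^2 = 12
  bit 4 = 1: r = r^2 * 7 mod 23 = 12^2 * 7 = 6*7 = 19
  -> A = 19
B = 7^13 mod 23  (bits of 13 = 1101)
  bit 0 = 1: r = r^2 * 7 mod 23 = 1^2 * 7 = 1*7 = 7
  bit 1 = 1: r = r^2 * 7 mod 23 = 7^2 * 7 = 3*7 = 21
  bit 2 = 0: r = r^2 mod 23 = 21^2 = 4
  bit 3 = 1: r = r^2 * 7 mod 23 = 4^2 * 7 = 16*7 = 20
  -> B = 20
s = B^a = 20^17 mod 23  (bits of 17 = 10001)
  bit 0 = 1: r = r^2 * 20 mod 23 = 1^2 * 20 = 1*20 = 20
  bit 1 = 0: r = r^2 mod 23 = 20^2 = 9
  bit 2 = 0: r = r^2 mod 23 = 9^2 = 12
  bit 3 = 0: r = r^2 mod 23 = 12^2 = 6
  bit 4 = 1: r = r^2 * 20 mod 23 = 6^2 * 20 = 13*20 = 7
  -> s = B^a = 7

Answer: 19 20 7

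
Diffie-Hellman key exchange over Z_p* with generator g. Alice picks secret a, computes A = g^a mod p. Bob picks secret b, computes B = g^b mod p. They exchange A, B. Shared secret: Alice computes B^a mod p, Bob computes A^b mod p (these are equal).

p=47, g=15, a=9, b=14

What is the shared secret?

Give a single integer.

Answer: 42

Derivation:
A = 15^9 mod 47  (bits of 9 = 1001)
  bit 0 = 1: r = r^2 * 15 mod 47 = 1^2 * 15 = 1*15 = 15
  bit 1 = 0: r = r^2 mod 47 = 15^2 = 37
  bit 2 = 0: r = r^2 mod 47 = 37^2 = 6
  bit 3 = 1: r = r^2 * 15 mod 47 = 6^2 * 15 = 36*15 = 23
  -> A = 23
B = 15^14 mod 47  (bits of 14 = 1110)
  bit 0 = 1: r = r^2 * 15 mod 47 = 1^2 * 15 = 1*15 = 15
  bit 1 = 1: r = r^2 * 15 mod 47 = 15^2 * 15 = 37*15 = 38
  bit 2 = 1: r = r^2 * 15 mod 47 = 38^2 * 15 = 34*15 = 40
  bit 3 = 0: r = r^2 mod 47 = 40^2 = 2
  -> B = 2
s = B^a = 2^9 mod 47  (bits of 9 = 1001)
  bit 0 = 1: r = r^2 * 2 mod 47 = 1^2 * 2 = 1*2 = 2
  bit 1 = 0: r = r^2 mod 47 = 2^2 = 4
  bit 2 = 0: r = r^2 mod 47 = 4^2 = 16
  bit 3 = 1: r = r^2 * 2 mod 47 = 16^2 * 2 = 21*2 = 42
  -> s = B^a = 42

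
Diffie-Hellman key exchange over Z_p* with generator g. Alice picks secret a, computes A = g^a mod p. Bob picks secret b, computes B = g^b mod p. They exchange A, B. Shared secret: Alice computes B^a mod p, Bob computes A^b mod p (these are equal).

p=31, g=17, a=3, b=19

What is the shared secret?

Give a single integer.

A = 17^3 mod 31  (bits of 3 = 11)
  bit 0 = 1: r = r^2 * 17 mod 31 = 1^2 * 17 = 1*17 = 17
  bit 1 = 1: r = r^2 * 17 mod 31 = 17^2 * 17 = 10*17 = 15
  -> A = 15
B = 17^19 mod 31  (bits of 19 = 10011)
  bit 0 = 1: r = r^2 * 17 mod 31 = 1^2 * 17 = 1*17 = 17
  bit 1 = 0: r = r^2 mod 31 = 17^2 = 10
  bit 2 = 0: r = r^2 mod 31 = 10^2 = 7
  bit 3 = 1: r = r^2 * 17 mod 31 = 7^2 * 17 = 18*17 = 27
  bit 4 = 1: r = r^2 * 17 mod 31 = 27^2 * 17 = 16*17 = 24
  -> B = 24
s = B^a = 24^3 mod 31  (bits of 3 = 11)
  bit 0 = 1: r = r^2 * 24 mod 31 = 1^2 * 24 = 1*24 = 24
  bit 1 = 1: r = r^2 * 24 mod 31 = 24^2 * 24 = 18*24 = 29
  -> s = B^a = 29

Answer: 29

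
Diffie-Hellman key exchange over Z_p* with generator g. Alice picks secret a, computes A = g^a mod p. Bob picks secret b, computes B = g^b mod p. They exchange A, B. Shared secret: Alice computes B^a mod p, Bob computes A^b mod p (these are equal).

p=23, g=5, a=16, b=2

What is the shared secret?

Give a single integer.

Answer: 9

Derivation:
A = 5^16 mod 23  (bits of 16 = 10000)
  bit 0 = 1: r = r^2 * 5 mod 23 = 1^2 * 5 = 1*5 = 5
  bit 1 = 0: r = r^2 mod 23 = 5^2 = 2
  bit 2 = 0: r = r^2 mod 23 = 2^2 = 4
  bit 3 = 0: r = r^2 mod 23 = 4^2 = 16
  bit 4 = 0: r = r^2 mod 23 = 16^2 = 3
  -> A = 3
B = 5^2 mod 23  (bits of 2 = 10)
  bit 0 = 1: r = r^2 * 5 mod 23 = 1^2 * 5 = 1*5 = 5
  bit 1 = 0: r = r^2 mod 23 = 5^2 = 2
  -> B = 2
s = B^a = 2^16 mod 23  (bits of 16 = 10000)
  bit 0 = 1: r = r^2 * 2 mod 23 = 1^2 * 2 = 1*2 = 2
  bit 1 = 0: r = r^2 mod 23 = 2^2 = 4
  bit 2 = 0: r = r^2 mod 23 = 4^2 = 16
  bit 3 = 0: r = r^2 mod 23 = 16^2 = 3
  bit 4 = 0: r = r^2 mod 23 = 3^2 = 9
  -> s = B^a = 9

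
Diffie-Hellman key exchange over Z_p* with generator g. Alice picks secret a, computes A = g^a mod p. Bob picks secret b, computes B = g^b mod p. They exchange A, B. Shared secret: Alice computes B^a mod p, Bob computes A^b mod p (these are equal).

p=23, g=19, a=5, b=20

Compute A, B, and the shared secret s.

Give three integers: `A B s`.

Answer: 11 13 4

Derivation:
A = 19^5 mod 23  (bits of 5 = 101)
  bit 0 = 1: r = r^2 * 19 mod 23 = 1^2 * 19 = 1*19 = 19
  bit 1 = 0: r = r^2 mod 23 = 19^2 = 16
  bit 2 = 1: r = r^2 * 19 mod 23 = 16^2 * 19 = 3*19 = 11
  -> A = 11
B = 19^20 mod 23  (bits of 20 = 10100)
  bit 0 = 1: r = r^2 * 19 mod 23 = 1^2 * 19 = 1*19 = 19
  bit 1 = 0: r = r^2 mod 23 = 19^2 = 16
  bit 2 = 1: r = r^2 * 19 mod 23 = 16^2 * 19 = 3*19 = 11
  bit 3 = 0: r = r^2 mod 23 = 11^2 = 6
  bit 4 = 0: r = r^2 mod 23 = 6^2 = 13
  -> B = 13
s = B^a = 13^5 mod 23  (bits of 5 = 101)
  bit 0 = 1: r = r^2 * 13 mod 23 = 1^2 * 13 = 1*13 = 13
  bit 1 = 0: r = r^2 mod 23 = 13^2 = 8
  bit 2 = 1: r = r^2 * 13 mod 23 = 8^2 * 13 = 18*13 = 4
  -> s = B^a = 4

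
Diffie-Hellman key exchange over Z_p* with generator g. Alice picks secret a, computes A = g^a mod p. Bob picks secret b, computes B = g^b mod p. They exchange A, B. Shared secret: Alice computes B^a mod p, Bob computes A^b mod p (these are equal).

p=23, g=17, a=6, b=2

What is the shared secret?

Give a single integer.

A = 17^6 mod 23  (bits of 6 = 110)
  bit 0 = 1: r = r^2 * 17 mod 23 = 1^2 * 17 = 1*17 = 17
  bit 1 = 1: r = r^2 * 17 mod 23 = 17^2 * 17 = 13*17 = 14
  bit 2 = 0: r = r^2 mod 23 = 14^2 = 12
  -> A = 12
B = 17^2 mod 23  (bits of 2 = 10)
  bit 0 = 1: r = r^2 * 17 mod 23 = 1^2 * 17 = 1*17 = 17
  bit 1 = 0: r = r^2 mod 23 = 17^2 = 13
  -> B = 13
s = B^a = 13^6 mod 23  (bits of 6 = 110)
  bit 0 = 1: r = r^2 * 13 mod 23 = 1^2 * 13 = 1*13 = 13
  bit 1 = 1: r = r^2 * 13 mod 23 = 13^2 * 13 = 8*13 = 12
  bit 2 = 0: r = r^2 mod 23 = 12^2 = 6
  -> s = B^a = 6

Answer: 6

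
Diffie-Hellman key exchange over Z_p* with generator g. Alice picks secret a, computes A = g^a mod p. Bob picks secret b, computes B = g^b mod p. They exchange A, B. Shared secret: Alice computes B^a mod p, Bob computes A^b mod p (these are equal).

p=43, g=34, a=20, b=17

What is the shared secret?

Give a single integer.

Answer: 25

Derivation:
A = 34^20 mod 43  (bits of 20 = 10100)
  bit 0 = 1: r = r^2 * 34 mod 43 = 1^2 * 34 = 1*34 = 34
  bit 1 = 0: r = r^2 mod 43 = 34^2 = 38
  bit 2 = 1: r = r^2 * 34 mod 43 = 38^2 * 34 = 25*34 = 33
  bit 3 = 0: r = r^2 mod 43 = 33^2 = 14
  bit 4 = 0: r = r^2 mod 43 = 14^2 = 24
  -> A = 24
B = 34^17 mod 43  (bits of 17 = 10001)
  bit 0 = 1: r = r^2 * 34 mod 43 = 1^2 * 34 = 1*34 = 34
  bit 1 = 0: r = r^2 mod 43 = 34^2 = 38
  bit 2 = 0: r = r^2 mod 43 = 38^2 = 25
  bit 3 = 0: r = r^2 mod 43 = 25^2 = 23
  bit 4 = 1: r = r^2 * 34 mod 43 = 23^2 * 34 = 13*34 = 12
  -> B = 12
s = B^a = 12^20 mod 43  (bits of 20 = 10100)
  bit 0 = 1: r = r^2 * 12 mod 43 = 1^2 * 12 = 1*12 = 12
  bit 1 = 0: r = r^2 mod 43 = 12^2 = 15
  bit 2 = 1: r = r^2 * 12 mod 43 = 15^2 * 12 = 10*12 = 34
  bit 3 = 0: r = r^2 mod 43 = 34^2 = 38
  bit 4 = 0: r = r^2 mod 43 = 38^2 = 25
  -> s = B^a = 25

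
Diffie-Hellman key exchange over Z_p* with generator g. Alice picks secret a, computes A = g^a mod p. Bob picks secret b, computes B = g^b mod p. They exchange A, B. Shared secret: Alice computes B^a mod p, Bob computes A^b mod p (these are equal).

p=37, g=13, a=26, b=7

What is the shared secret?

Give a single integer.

A = 13^26 mod 37  (bits of 26 = 11010)
  bit 0 = 1: r = r^2 * 13 mod 37 = 1^2 * 13 = 1*13 = 13
  bit 1 = 1: r = r^2 * 13 mod 37 = 13^2 * 13 = 21*13 = 14
  bit 2 = 0: r = r^2 mod 37 = 14^2 = 11
  bit 3 = 1: r = r^2 * 13 mod 37 = 11^2 * 13 = 10*13 = 19
  bit 4 = 0: r = r^2 mod 37 = 19^2 = 28
  -> A = 28
B = 13^7 mod 37  (bits of 7 = 111)
  bit 0 = 1: r = r^2 * 13 mod 37 = 1^2 * 13 = 1*13 = 13
  bit 1 = 1: r = r^2 * 13 mod 37 = 13^2 * 13 = 21*13 = 14
  bit 2 = 1: r = r^2 * 13 mod 37 = 14^2 * 13 = 11*13 = 32
  -> B = 32
s = B^a = 32^26 mod 37  (bits of 26 = 11010)
  bit 0 = 1: r = r^2 * 32 mod 37 = 1^2 * 32 = 1*32 = 32
  bit 1 = 1: r = r^2 * 32 mod 37 = 32^2 * 32 = 25*32 = 23
  bit 2 = 0: r = r^2 mod 37 = 23^2 = 11
  bit 3 = 1: r = r^2 * 32 mod 37 = 11^2 * 32 = 10*32 = 24
  bit 4 = 0: r = r^2 mod 37 = 24^2 = 21
  -> s = B^a = 21

Answer: 21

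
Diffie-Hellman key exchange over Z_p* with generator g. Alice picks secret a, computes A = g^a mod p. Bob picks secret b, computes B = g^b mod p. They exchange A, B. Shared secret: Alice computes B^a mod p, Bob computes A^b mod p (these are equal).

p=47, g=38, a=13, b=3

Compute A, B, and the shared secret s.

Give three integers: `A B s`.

A = 38^13 mod 47  (bits of 13 = 1101)
  bit 0 = 1: r = r^2 * 38 mod 47 = 1^2 * 38 = 1*38 = 38
  bit 1 = 1: r = r^2 * 38 mod 47 = 38^2 * 38 = 34*38 = 23
  bit 2 = 0: r = r^2 mod 47 = 23^2 = 12
  bit 3 = 1: r = r^2 * 38 mod 47 = 12^2 * 38 = 3*38 = 20
  -> A = 20
B = 38^3 mod 47  (bits of 3 = 11)
  bit 0 = 1: r = r^2 * 38 mod 47 = 1^2 * 38 = 1*38 = 38
  bit 1 = 1: r = r^2 * 38 mod 47 = 38^2 * 38 = 34*38 = 23
  -> B = 23
s = B^a = 23^13 mod 47  (bits of 13 = 1101)
  bit 0 = 1: r = r^2 * 23 mod 47 = 1^2 * 23 = 1*23 = 23
  bit 1 = 1: r = r^2 * 23 mod 47 = 23^2 * 23 = 12*23 = 41
  bit 2 = 0: r = r^2 mod 47 = 41^2 = 36
  bit 3 = 1: r = r^2 * 23 mod 47 = 36^2 * 23 = 27*23 = 10
  -> s = B^a = 10

Answer: 20 23 10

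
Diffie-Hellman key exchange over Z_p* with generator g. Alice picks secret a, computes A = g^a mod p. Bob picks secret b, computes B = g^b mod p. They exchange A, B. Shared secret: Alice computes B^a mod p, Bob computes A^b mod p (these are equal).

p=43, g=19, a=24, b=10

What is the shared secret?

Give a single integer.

A = 19^24 mod 43  (bits of 24 = 11000)
  bit 0 = 1: r = r^2 * 19 mod 43 = 1^2 * 19 = 1*19 = 19
  bit 1 = 1: r = r^2 * 19 mod 43 = 19^2 * 19 = 17*19 = 22
  bit 2 = 0: r = r^2 mod 43 = 22^2 = 11
  bit 3 = 0: r = r^2 mod 43 = 11^2 = 35
  bit 4 = 0: r = r^2 mod 43 = 35^2 = 21
  -> A = 21
B = 19^10 mod 43  (bits of 10 = 1010)
  bit 0 = 1: r = r^2 * 19 mod 43 = 1^2 * 19 = 1*19 = 19
  bit 1 = 0: r = r^2 mod 43 = 19^2 = 17
  bit 2 = 1: r = r^2 * 19 mod 43 = 17^2 * 19 = 31*19 = 30
  bit 3 = 0: r = r^2 mod 43 = 30^2 = 40
  -> B = 40
s = B^a = 40^24 mod 43  (bits of 24 = 11000)
  bit 0 = 1: r = r^2 * 40 mod 43 = 1^2 * 40 = 1*40 = 40
  bit 1 = 1: r = r^2 * 40 mod 43 = 40^2 * 40 = 9*40 = 16
  bit 2 = 0: r = r^2 mod 43 = 16^2 = 41
  bit 3 = 0: r = r^2 mod 43 = 41^2 = 4
  bit 4 = 0: r = r^2 mod 43 = 4^2 = 16
  -> s = B^a = 16

Answer: 16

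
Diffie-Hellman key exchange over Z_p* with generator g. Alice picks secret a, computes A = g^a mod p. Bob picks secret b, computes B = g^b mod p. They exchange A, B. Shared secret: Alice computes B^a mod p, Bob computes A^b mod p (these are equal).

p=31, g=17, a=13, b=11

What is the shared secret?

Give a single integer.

A = 17^13 mod 31  (bits of 13 = 1101)
  bit 0 = 1: r = r^2 * 17 mod 31 = 1^2 * 17 = 1*17 = 17
  bit 1 = 1: r = r^2 * 17 mod 31 = 17^2 * 17 = 10*17 = 15
  bit 2 = 0: r = r^2 mod 31 = 15^2 = 8
  bit 3 = 1: r = r^2 * 17 mod 31 = 8^2 * 17 = 2*17 = 3
  -> A = 3
B = 17^11 mod 31  (bits of 11 = 1011)
  bit 0 = 1: r = r^2 * 17 mod 31 = 1^2 * 17 = 1*17 = 17
  bit 1 = 0: r = r^2 mod 31 = 17^2 = 10
  bit 2 = 1: r = r^2 * 17 mod 31 = 10^2 * 17 = 7*17 = 26
  bit 3 = 1: r = r^2 * 17 mod 31 = 26^2 * 17 = 25*17 = 22
  -> B = 22
s = B^a = 22^13 mod 31  (bits of 13 = 1101)
  bit 0 = 1: r = r^2 * 22 mod 31 = 1^2 * 22 = 1*22 = 22
  bit 1 = 1: r = r^2 * 22 mod 31 = 22^2 * 22 = 19*22 = 15
  bit 2 = 0: r = r^2 mod 31 = 15^2 = 8
  bit 3 = 1: r = r^2 * 22 mod 31 = 8^2 * 22 = 2*22 = 13
  -> s = B^a = 13

Answer: 13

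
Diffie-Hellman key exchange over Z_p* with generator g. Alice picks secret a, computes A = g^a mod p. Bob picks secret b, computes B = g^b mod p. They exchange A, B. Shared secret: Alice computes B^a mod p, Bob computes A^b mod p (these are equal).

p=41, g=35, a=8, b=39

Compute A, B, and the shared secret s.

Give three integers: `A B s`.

Answer: 10 34 37

Derivation:
A = 35^8 mod 41  (bits of 8 = 1000)
  bit 0 = 1: r = r^2 * 35 mod 41 = 1^2 * 35 = 1*35 = 35
  bit 1 = 0: r = r^2 mod 41 = 35^2 = 36
  bit 2 = 0: r = r^2 mod 41 = 36^2 = 25
  bit 3 = 0: r = r^2 mod 41 = 25^2 = 10
  -> A = 10
B = 35^39 mod 41  (bits of 39 = 100111)
  bit 0 = 1: r = r^2 * 35 mod 41 = 1^2 * 35 = 1*35 = 35
  bit 1 = 0: r = r^2 mod 41 = 35^2 = 36
  bit 2 = 0: r = r^2 mod 41 = 36^2 = 25
  bit 3 = 1: r = r^2 * 35 mod 41 = 25^2 * 35 = 10*35 = 22
  bit 4 = 1: r = r^2 * 35 mod 41 = 22^2 * 35 = 33*35 = 7
  bit 5 = 1: r = r^2 * 35 mod 41 = 7^2 * 35 = 8*35 = 34
  -> B = 34
s = B^a = 34^8 mod 41  (bits of 8 = 1000)
  bit 0 = 1: r = r^2 * 34 mod 41 = 1^2 * 34 = 1*34 = 34
  bit 1 = 0: r = r^2 mod 41 = 34^2 = 8
  bit 2 = 0: r = r^2 mod 41 = 8^2 = 23
  bit 3 = 0: r = r^2 mod 41 = 23^2 = 37
  -> s = B^a = 37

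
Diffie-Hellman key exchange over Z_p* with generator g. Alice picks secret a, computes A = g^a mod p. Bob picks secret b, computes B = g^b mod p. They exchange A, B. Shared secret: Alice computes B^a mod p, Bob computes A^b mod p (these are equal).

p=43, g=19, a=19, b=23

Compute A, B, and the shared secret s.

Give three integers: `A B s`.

Answer: 5 26 18

Derivation:
A = 19^19 mod 43  (bits of 19 = 10011)
  bit 0 = 1: r = r^2 * 19 mod 43 = 1^2 * 19 = 1*19 = 19
  bit 1 = 0: r = r^2 mod 43 = 19^2 = 17
  bit 2 = 0: r = r^2 mod 43 = 17^2 = 31
  bit 3 = 1: r = r^2 * 19 mod 43 = 31^2 * 19 = 15*19 = 27
  bit 4 = 1: r = r^2 * 19 mod 43 = 27^2 * 19 = 41*19 = 5
  -> A = 5
B = 19^23 mod 43  (bits of 23 = 10111)
  bit 0 = 1: r = r^2 * 19 mod 43 = 1^2 * 19 = 1*19 = 19
  bit 1 = 0: r = r^2 mod 43 = 19^2 = 17
  bit 2 = 1: r = r^2 * 19 mod 43 = 17^2 * 19 = 31*19 = 30
  bit 3 = 1: r = r^2 * 19 mod 43 = 30^2 * 19 = 40*19 = 29
  bit 4 = 1: r = r^2 * 19 mod 43 = 29^2 * 19 = 24*19 = 26
  -> B = 26
s = B^a = 26^19 mod 43  (bits of 19 = 10011)
  bit 0 = 1: r = r^2 * 26 mod 43 = 1^2 * 26 = 1*26 = 26
  bit 1 = 0: r = r^2 mod 43 = 26^2 = 31
  bit 2 = 0: r = r^2 mod 43 = 31^2 = 15
  bit 3 = 1: r = r^2 * 26 mod 43 = 15^2 * 26 = 10*26 = 2
  bit 4 = 1: r = r^2 * 26 mod 43 = 2^2 * 26 = 4*26 = 18
  -> s = B^a = 18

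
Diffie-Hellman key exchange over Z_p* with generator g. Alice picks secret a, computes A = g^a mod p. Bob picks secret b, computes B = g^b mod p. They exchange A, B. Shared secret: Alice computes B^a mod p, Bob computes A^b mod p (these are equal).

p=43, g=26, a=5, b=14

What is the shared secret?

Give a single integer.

Answer: 36

Derivation:
A = 26^5 mod 43  (bits of 5 = 101)
  bit 0 = 1: r = r^2 * 26 mod 43 = 1^2 * 26 = 1*26 = 26
  bit 1 = 0: r = r^2 mod 43 = 26^2 = 31
  bit 2 = 1: r = r^2 * 26 mod 43 = 31^2 * 26 = 15*26 = 3
  -> A = 3
B = 26^14 mod 43  (bits of 14 = 1110)
  bit 0 = 1: r = r^2 * 26 mod 43 = 1^2 * 26 = 1*26 = 26
  bit 1 = 1: r = r^2 * 26 mod 43 = 26^2 * 26 = 31*26 = 32
  bit 2 = 1: r = r^2 * 26 mod 43 = 32^2 * 26 = 35*26 = 7
  bit 3 = 0: r = r^2 mod 43 = 7^2 = 6
  -> B = 6
s = B^a = 6^5 mod 43  (bits of 5 = 101)
  bit 0 = 1: r = r^2 * 6 mod 43 = 1^2 * 6 = 1*6 = 6
  bit 1 = 0: r = r^2 mod 43 = 6^2 = 36
  bit 2 = 1: r = r^2 * 6 mod 43 = 36^2 * 6 = 6*6 = 36
  -> s = B^a = 36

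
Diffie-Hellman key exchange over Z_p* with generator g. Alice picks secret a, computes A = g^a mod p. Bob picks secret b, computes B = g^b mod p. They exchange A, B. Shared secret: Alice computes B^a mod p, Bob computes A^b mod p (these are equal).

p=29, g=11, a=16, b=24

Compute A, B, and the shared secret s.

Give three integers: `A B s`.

Answer: 24 7 20

Derivation:
A = 11^16 mod 29  (bits of 16 = 10000)
  bit 0 = 1: r = r^2 * 11 mod 29 = 1^2 * 11 = 1*11 = 11
  bit 1 = 0: r = r^2 mod 29 = 11^2 = 5
  bit 2 = 0: r = r^2 mod 29 = 5^2 = 25
  bit 3 = 0: r = r^2 mod 29 = 25^2 = 16
  bit 4 = 0: r = r^2 mod 29 = 16^2 = 24
  -> A = 24
B = 11^24 mod 29  (bits of 24 = 11000)
  bit 0 = 1: r = r^2 * 11 mod 29 = 1^2 * 11 = 1*11 = 11
  bit 1 = 1: r = r^2 * 11 mod 29 = 11^2 * 11 = 5*11 = 26
  bit 2 = 0: r = r^2 mod 29 = 26^2 = 9
  bit 3 = 0: r = r^2 mod 29 = 9^2 = 23
  bit 4 = 0: r = r^2 mod 29 = 23^2 = 7
  -> B = 7
s = B^a = 7^16 mod 29  (bits of 16 = 10000)
  bit 0 = 1: r = r^2 * 7 mod 29 = 1^2 * 7 = 1*7 = 7
  bit 1 = 0: r = r^2 mod 29 = 7^2 = 20
  bit 2 = 0: r = r^2 mod 29 = 20^2 = 23
  bit 3 = 0: r = r^2 mod 29 = 23^2 = 7
  bit 4 = 0: r = r^2 mod 29 = 7^2 = 20
  -> s = B^a = 20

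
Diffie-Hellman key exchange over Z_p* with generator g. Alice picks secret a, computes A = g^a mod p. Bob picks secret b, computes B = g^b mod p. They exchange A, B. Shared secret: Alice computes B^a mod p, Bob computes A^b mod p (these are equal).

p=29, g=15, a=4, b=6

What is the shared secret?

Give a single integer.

Answer: 16

Derivation:
A = 15^4 mod 29  (bits of 4 = 100)
  bit 0 = 1: r = r^2 * 15 mod 29 = 1^2 * 15 = 1*15 = 15
  bit 1 = 0: r = r^2 mod 29 = 15^2 = 22
  bit 2 = 0: r = r^2 mod 29 = 22^2 = 20
  -> A = 20
B = 15^6 mod 29  (bits of 6 = 110)
  bit 0 = 1: r = r^2 * 15 mod 29 = 1^2 * 15 = 1*15 = 15
  bit 1 = 1: r = r^2 * 15 mod 29 = 15^2 * 15 = 22*15 = 11
  bit 2 = 0: r = r^2 mod 29 = 11^2 = 5
  -> B = 5
s = B^a = 5^4 mod 29  (bits of 4 = 100)
  bit 0 = 1: r = r^2 * 5 mod 29 = 1^2 * 5 = 1*5 = 5
  bit 1 = 0: r = r^2 mod 29 = 5^2 = 25
  bit 2 = 0: r = r^2 mod 29 = 25^2 = 16
  -> s = B^a = 16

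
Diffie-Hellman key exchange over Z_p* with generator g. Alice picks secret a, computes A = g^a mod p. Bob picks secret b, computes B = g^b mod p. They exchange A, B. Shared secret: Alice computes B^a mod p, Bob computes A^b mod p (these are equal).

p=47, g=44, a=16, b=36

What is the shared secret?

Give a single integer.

Answer: 3

Derivation:
A = 44^16 mod 47  (bits of 16 = 10000)
  bit 0 = 1: r = r^2 * 44 mod 47 = 1^2 * 44 = 1*44 = 44
  bit 1 = 0: r = r^2 mod 47 = 44^2 = 9
  bit 2 = 0: r = r^2 mod 47 = 9^2 = 34
  bit 3 = 0: r = r^2 mod 47 = 34^2 = 28
  bit 4 = 0: r = r^2 mod 47 = 28^2 = 32
  -> A = 32
B = 44^36 mod 47  (bits of 36 = 100100)
  bit 0 = 1: r = r^2 * 44 mod 47 = 1^2 * 44 = 1*44 = 44
  bit 1 = 0: r = r^2 mod 47 = 44^2 = 9
  bit 2 = 0: r = r^2 mod 47 = 9^2 = 34
  bit 3 = 1: r = r^2 * 44 mod 47 = 34^2 * 44 = 28*44 = 10
  bit 4 = 0: r = r^2 mod 47 = 10^2 = 6
  bit 5 = 0: r = r^2 mod 47 = 6^2 = 36
  -> B = 36
s = B^a = 36^16 mod 47  (bits of 16 = 10000)
  bit 0 = 1: r = r^2 * 36 mod 47 = 1^2 * 36 = 1*36 = 36
  bit 1 = 0: r = r^2 mod 47 = 36^2 = 27
  bit 2 = 0: r = r^2 mod 47 = 27^2 = 24
  bit 3 = 0: r = r^2 mod 47 = 24^2 = 12
  bit 4 = 0: r = r^2 mod 47 = 12^2 = 3
  -> s = B^a = 3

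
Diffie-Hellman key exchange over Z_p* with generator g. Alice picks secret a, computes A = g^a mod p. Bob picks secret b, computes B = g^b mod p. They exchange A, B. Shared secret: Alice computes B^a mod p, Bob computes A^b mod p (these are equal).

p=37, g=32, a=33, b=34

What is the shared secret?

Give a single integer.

Answer: 11

Derivation:
A = 32^33 mod 37  (bits of 33 = 100001)
  bit 0 = 1: r = r^2 * 32 mod 37 = 1^2 * 32 = 1*32 = 32
  bit 1 = 0: r = r^2 mod 37 = 32^2 = 25
  bit 2 = 0: r = r^2 mod 37 = 25^2 = 33
  bit 3 = 0: r = r^2 mod 37 = 33^2 = 16
  bit 4 = 0: r = r^2 mod 37 = 16^2 = 34
  bit 5 = 1: r = r^2 * 32 mod 37 = 34^2 * 32 = 9*32 = 29
  -> A = 29
B = 32^34 mod 37  (bits of 34 = 100010)
  bit 0 = 1: r = r^2 * 32 mod 37 = 1^2 * 32 = 1*32 = 32
  bit 1 = 0: r = r^2 mod 37 = 32^2 = 25
  bit 2 = 0: r = r^2 mod 37 = 25^2 = 33
  bit 3 = 0: r = r^2 mod 37 = 33^2 = 16
  bit 4 = 1: r = r^2 * 32 mod 37 = 16^2 * 32 = 34*32 = 15
  bit 5 = 0: r = r^2 mod 37 = 15^2 = 3
  -> B = 3
s = B^a = 3^33 mod 37  (bits of 33 = 100001)
  bit 0 = 1: r = r^2 * 3 mod 37 = 1^2 * 3 = 1*3 = 3
  bit 1 = 0: r = r^2 mod 37 = 3^2 = 9
  bit 2 = 0: r = r^2 mod 37 = 9^2 = 7
  bit 3 = 0: r = r^2 mod 37 = 7^2 = 12
  bit 4 = 0: r = r^2 mod 37 = 12^2 = 33
  bit 5 = 1: r = r^2 * 3 mod 37 = 33^2 * 3 = 16*3 = 11
  -> s = B^a = 11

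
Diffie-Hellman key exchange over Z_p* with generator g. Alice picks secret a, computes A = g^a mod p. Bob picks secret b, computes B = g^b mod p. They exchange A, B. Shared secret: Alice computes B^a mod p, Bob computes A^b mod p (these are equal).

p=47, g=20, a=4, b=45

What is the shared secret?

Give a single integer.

Answer: 4

Derivation:
A = 20^4 mod 47  (bits of 4 = 100)
  bit 0 = 1: r = r^2 * 20 mod 47 = 1^2 * 20 = 1*20 = 20
  bit 1 = 0: r = r^2 mod 47 = 20^2 = 24
  bit 2 = 0: r = r^2 mod 47 = 24^2 = 12
  -> A = 12
B = 20^45 mod 47  (bits of 45 = 101101)
  bit 0 = 1: r = r^2 * 20 mod 47 = 1^2 * 20 = 1*20 = 20
  bit 1 = 0: r = r^2 mod 47 = 20^2 = 24
  bit 2 = 1: r = r^2 * 20 mod 47 = 24^2 * 20 = 12*20 = 5
  bit 3 = 1: r = r^2 * 20 mod 47 = 5^2 * 20 = 25*20 = 30
  bit 4 = 0: r = r^2 mod 47 = 30^2 = 7
  bit 5 = 1: r = r^2 * 20 mod 47 = 7^2 * 20 = 2*20 = 40
  -> B = 40
s = B^a = 40^4 mod 47  (bits of 4 = 100)
  bit 0 = 1: r = r^2 * 40 mod 47 = 1^2 * 40 = 1*40 = 40
  bit 1 = 0: r = r^2 mod 47 = 40^2 = 2
  bit 2 = 0: r = r^2 mod 47 = 2^2 = 4
  -> s = B^a = 4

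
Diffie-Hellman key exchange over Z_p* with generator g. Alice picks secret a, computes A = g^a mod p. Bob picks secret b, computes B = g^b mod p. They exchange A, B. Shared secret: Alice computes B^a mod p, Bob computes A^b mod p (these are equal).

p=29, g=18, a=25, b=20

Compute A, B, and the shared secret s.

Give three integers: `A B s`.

Answer: 10 20 7

Derivation:
A = 18^25 mod 29  (bits of 25 = 11001)
  bit 0 = 1: r = r^2 * 18 mod 29 = 1^2 * 18 = 1*18 = 18
  bit 1 = 1: r = r^2 * 18 mod 29 = 18^2 * 18 = 5*18 = 3
  bit 2 = 0: r = r^2 mod 29 = 3^2 = 9
  bit 3 = 0: r = r^2 mod 29 = 9^2 = 23
  bit 4 = 1: r = r^2 * 18 mod 29 = 23^2 * 18 = 7*18 = 10
  -> A = 10
B = 18^20 mod 29  (bits of 20 = 10100)
  bit 0 = 1: r = r^2 * 18 mod 29 = 1^2 * 18 = 1*18 = 18
  bit 1 = 0: r = r^2 mod 29 = 18^2 = 5
  bit 2 = 1: r = r^2 * 18 mod 29 = 5^2 * 18 = 25*18 = 15
  bit 3 = 0: r = r^2 mod 29 = 15^2 = 22
  bit 4 = 0: r = r^2 mod 29 = 22^2 = 20
  -> B = 20
s = B^a = 20^25 mod 29  (bits of 25 = 11001)
  bit 0 = 1: r = r^2 * 20 mod 29 = 1^2 * 20 = 1*20 = 20
  bit 1 = 1: r = r^2 * 20 mod 29 = 20^2 * 20 = 23*20 = 25
  bit 2 = 0: r = r^2 mod 29 = 25^2 = 16
  bit 3 = 0: r = r^2 mod 29 = 16^2 = 24
  bit 4 = 1: r = r^2 * 20 mod 29 = 24^2 * 20 = 25*20 = 7
  -> s = B^a = 7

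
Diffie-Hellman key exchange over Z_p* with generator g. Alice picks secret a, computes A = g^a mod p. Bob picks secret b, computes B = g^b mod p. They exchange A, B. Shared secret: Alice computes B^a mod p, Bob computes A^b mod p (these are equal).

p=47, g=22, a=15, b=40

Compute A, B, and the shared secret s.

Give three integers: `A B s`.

Answer: 11 34 14

Derivation:
A = 22^15 mod 47  (bits of 15 = 1111)
  bit 0 = 1: r = r^2 * 22 mod 47 = 1^2 * 22 = 1*22 = 22
  bit 1 = 1: r = r^2 * 22 mod 47 = 22^2 * 22 = 14*22 = 26
  bit 2 = 1: r = r^2 * 22 mod 47 = 26^2 * 22 = 18*22 = 20
  bit 3 = 1: r = r^2 * 22 mod 47 = 20^2 * 22 = 24*22 = 11
  -> A = 11
B = 22^40 mod 47  (bits of 40 = 101000)
  bit 0 = 1: r = r^2 * 22 mod 47 = 1^2 * 22 = 1*22 = 22
  bit 1 = 0: r = r^2 mod 47 = 22^2 = 14
  bit 2 = 1: r = r^2 * 22 mod 47 = 14^2 * 22 = 8*22 = 35
  bit 3 = 0: r = r^2 mod 47 = 35^2 = 3
  bit 4 = 0: r = r^2 mod 47 = 3^2 = 9
  bit 5 = 0: r = r^2 mod 47 = 9^2 = 34
  -> B = 34
s = B^a = 34^15 mod 47  (bits of 15 = 1111)
  bit 0 = 1: r = r^2 * 34 mod 47 = 1^2 * 34 = 1*34 = 34
  bit 1 = 1: r = r^2 * 34 mod 47 = 34^2 * 34 = 28*34 = 12
  bit 2 = 1: r = r^2 * 34 mod 47 = 12^2 * 34 = 3*34 = 8
  bit 3 = 1: r = r^2 * 34 mod 47 = 8^2 * 34 = 17*34 = 14
  -> s = B^a = 14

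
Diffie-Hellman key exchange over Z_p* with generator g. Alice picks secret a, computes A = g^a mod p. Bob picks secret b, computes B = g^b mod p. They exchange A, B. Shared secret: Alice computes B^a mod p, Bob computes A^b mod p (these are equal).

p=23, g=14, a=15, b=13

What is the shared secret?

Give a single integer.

Answer: 10

Derivation:
A = 14^15 mod 23  (bits of 15 = 1111)
  bit 0 = 1: r = r^2 * 14 mod 23 = 1^2 * 14 = 1*14 = 14
  bit 1 = 1: r = r^2 * 14 mod 23 = 14^2 * 14 = 12*14 = 7
  bit 2 = 1: r = r^2 * 14 mod 23 = 7^2 * 14 = 3*14 = 19
  bit 3 = 1: r = r^2 * 14 mod 23 = 19^2 * 14 = 16*14 = 17
  -> A = 17
B = 14^13 mod 23  (bits of 13 = 1101)
  bit 0 = 1: r = r^2 * 14 mod 23 = 1^2 * 14 = 1*14 = 14
  bit 1 = 1: r = r^2 * 14 mod 23 = 14^2 * 14 = 12*14 = 7
  bit 2 = 0: r = r^2 mod 23 = 7^2 = 3
  bit 3 = 1: r = r^2 * 14 mod 23 = 3^2 * 14 = 9*14 = 11
  -> B = 11
s = B^a = 11^15 mod 23  (bits of 15 = 1111)
  bit 0 = 1: r = r^2 * 11 mod 23 = 1^2 * 11 = 1*11 = 11
  bit 1 = 1: r = r^2 * 11 mod 23 = 11^2 * 11 = 6*11 = 20
  bit 2 = 1: r = r^2 * 11 mod 23 = 20^2 * 11 = 9*11 = 7
  bit 3 = 1: r = r^2 * 11 mod 23 = 7^2 * 11 = 3*11 = 10
  -> s = B^a = 10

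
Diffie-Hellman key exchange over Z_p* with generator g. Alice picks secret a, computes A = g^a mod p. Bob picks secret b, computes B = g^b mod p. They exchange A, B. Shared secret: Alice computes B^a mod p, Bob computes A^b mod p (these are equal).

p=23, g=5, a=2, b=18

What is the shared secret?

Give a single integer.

A = 5^2 mod 23  (bits of 2 = 10)
  bit 0 = 1: r = r^2 * 5 mod 23 = 1^2 * 5 = 1*5 = 5
  bit 1 = 0: r = r^2 mod 23 = 5^2 = 2
  -> A = 2
B = 5^18 mod 23  (bits of 18 = 10010)
  bit 0 = 1: r = r^2 * 5 mod 23 = 1^2 * 5 = 1*5 = 5
  bit 1 = 0: r = r^2 mod 23 = 5^2 = 2
  bit 2 = 0: r = r^2 mod 23 = 2^2 = 4
  bit 3 = 1: r = r^2 * 5 mod 23 = 4^2 * 5 = 16*5 = 11
  bit 4 = 0: r = r^2 mod 23 = 11^2 = 6
  -> B = 6
s = B^a = 6^2 mod 23  (bits of 2 = 10)
  bit 0 = 1: r = r^2 * 6 mod 23 = 1^2 * 6 = 1*6 = 6
  bit 1 = 0: r = r^2 mod 23 = 6^2 = 13
  -> s = B^a = 13

Answer: 13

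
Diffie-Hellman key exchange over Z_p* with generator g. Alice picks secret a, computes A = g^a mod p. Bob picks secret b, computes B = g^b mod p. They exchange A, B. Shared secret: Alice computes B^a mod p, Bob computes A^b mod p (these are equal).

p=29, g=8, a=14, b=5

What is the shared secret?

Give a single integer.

A = 8^14 mod 29  (bits of 14 = 1110)
  bit 0 = 1: r = r^2 * 8 mod 29 = 1^2 * 8 = 1*8 = 8
  bit 1 = 1: r = r^2 * 8 mod 29 = 8^2 * 8 = 6*8 = 19
  bit 2 = 1: r = r^2 * 8 mod 29 = 19^2 * 8 = 13*8 = 17
  bit 3 = 0: r = r^2 mod 29 = 17^2 = 28
  -> A = 28
B = 8^5 mod 29  (bits of 5 = 101)
  bit 0 = 1: r = r^2 * 8 mod 29 = 1^2 * 8 = 1*8 = 8
  bit 1 = 0: r = r^2 mod 29 = 8^2 = 6
  bit 2 = 1: r = r^2 * 8 mod 29 = 6^2 * 8 = 7*8 = 27
  -> B = 27
s = B^a = 27^14 mod 29  (bits of 14 = 1110)
  bit 0 = 1: r = r^2 * 27 mod 29 = 1^2 * 27 = 1*27 = 27
  bit 1 = 1: r = r^2 * 27 mod 29 = 27^2 * 27 = 4*27 = 21
  bit 2 = 1: r = r^2 * 27 mod 29 = 21^2 * 27 = 6*27 = 17
  bit 3 = 0: r = r^2 mod 29 = 17^2 = 28
  -> s = B^a = 28

Answer: 28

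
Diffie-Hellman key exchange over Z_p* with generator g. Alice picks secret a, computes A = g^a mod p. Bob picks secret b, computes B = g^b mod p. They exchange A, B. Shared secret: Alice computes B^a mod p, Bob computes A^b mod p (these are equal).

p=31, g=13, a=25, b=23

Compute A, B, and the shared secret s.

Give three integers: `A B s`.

A = 13^25 mod 31  (bits of 25 = 11001)
  bit 0 = 1: r = r^2 * 13 mod 31 = 1^2 * 13 = 1*13 = 13
  bit 1 = 1: r = r^2 * 13 mod 31 = 13^2 * 13 = 14*13 = 27
  bit 2 = 0: r = r^2 mod 31 = 27^2 = 16
  bit 3 = 0: r = r^2 mod 31 = 16^2 = 8
  bit 4 = 1: r = r^2 * 13 mod 31 = 8^2 * 13 = 2*13 = 26
  -> A = 26
B = 13^23 mod 31  (bits of 23 = 10111)
  bit 0 = 1: r = r^2 * 13 mod 31 = 1^2 * 13 = 1*13 = 13
  bit 1 = 0: r = r^2 mod 31 = 13^2 = 14
  bit 2 = 1: r = r^2 * 13 mod 31 = 14^2 * 13 = 10*13 = 6
  bit 3 = 1: r = r^2 * 13 mod 31 = 6^2 * 13 = 5*13 = 3
  bit 4 = 1: r = r^2 * 13 mod 31 = 3^2 * 13 = 9*13 = 24
  -> B = 24
s = B^a = 24^25 mod 31  (bits of 25 = 11001)
  bit 0 = 1: r = r^2 * 24 mod 31 = 1^2 * 24 = 1*24 = 24
  bit 1 = 1: r = r^2 * 24 mod 31 = 24^2 * 24 = 18*24 = 29
  bit 2 = 0: r = r^2 mod 31 = 29^2 = 4
  bit 3 = 0: r = r^2 mod 31 = 4^2 = 16
  bit 4 = 1: r = r^2 * 24 mod 31 = 16^2 * 24 = 8*24 = 6
  -> s = B^a = 6

Answer: 26 24 6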